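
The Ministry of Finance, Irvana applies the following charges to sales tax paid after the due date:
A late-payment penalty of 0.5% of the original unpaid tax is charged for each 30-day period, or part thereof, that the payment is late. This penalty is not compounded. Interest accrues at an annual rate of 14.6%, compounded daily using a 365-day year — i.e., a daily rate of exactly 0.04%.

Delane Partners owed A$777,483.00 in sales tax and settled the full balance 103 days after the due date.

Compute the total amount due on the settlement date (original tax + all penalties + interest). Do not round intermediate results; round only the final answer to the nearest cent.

A$825,727.31

Penalty periods: ⌈103/30⌉ = 4; penalty = 4 × 0.5% × A$777,483.00 = A$15,549.66
Interest: A$777,483.00 × ((1 + 0.0004)^103 − 1) = A$777,483.00 × 0.04205191… = A$32,694.6471…
Total = A$777,483.00 + A$15,549.6600 + A$32,694.6471… = A$825,727.31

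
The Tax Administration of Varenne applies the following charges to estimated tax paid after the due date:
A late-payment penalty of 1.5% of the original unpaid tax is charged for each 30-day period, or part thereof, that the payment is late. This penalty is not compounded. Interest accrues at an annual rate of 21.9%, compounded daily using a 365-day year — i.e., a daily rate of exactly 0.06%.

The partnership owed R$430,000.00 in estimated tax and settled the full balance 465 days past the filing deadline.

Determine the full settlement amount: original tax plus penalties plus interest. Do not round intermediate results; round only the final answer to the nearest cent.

Penalty periods: ⌈465/30⌉ = 16; penalty = 16 × 1.5% × R$430,000.00 = R$103,200.00
Interest: R$430,000.00 × ((1 + 0.0006)^465 − 1) = R$430,000.00 × 0.32169676… = R$138,329.6057…
Total = R$430,000.00 + R$103,200.0000 + R$138,329.6057… = R$671,529.61

R$671,529.61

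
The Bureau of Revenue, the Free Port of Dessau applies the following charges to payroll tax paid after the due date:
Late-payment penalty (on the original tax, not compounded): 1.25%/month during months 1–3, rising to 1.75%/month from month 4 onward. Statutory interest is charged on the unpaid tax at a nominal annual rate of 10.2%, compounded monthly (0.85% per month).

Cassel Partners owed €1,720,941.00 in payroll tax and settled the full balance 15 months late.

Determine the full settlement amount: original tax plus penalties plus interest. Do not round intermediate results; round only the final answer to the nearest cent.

Penalty, months 1–3: 3 × 1.25% × €1,720,941.00 = €64,535.29…
Penalty, months 4–15: 12 × 1.75% × €1,720,941.00 = €361,397.61
Interest: €1,720,941.00 × ((1 + 0.0085)^15 − 1) = €1,720,941.00 × 0.1353729… = €232,968.8383…
Total = €1,720,941.00 + €425,932.8975 + €232,968.8383… = €2,379,842.74

€2,379,842.74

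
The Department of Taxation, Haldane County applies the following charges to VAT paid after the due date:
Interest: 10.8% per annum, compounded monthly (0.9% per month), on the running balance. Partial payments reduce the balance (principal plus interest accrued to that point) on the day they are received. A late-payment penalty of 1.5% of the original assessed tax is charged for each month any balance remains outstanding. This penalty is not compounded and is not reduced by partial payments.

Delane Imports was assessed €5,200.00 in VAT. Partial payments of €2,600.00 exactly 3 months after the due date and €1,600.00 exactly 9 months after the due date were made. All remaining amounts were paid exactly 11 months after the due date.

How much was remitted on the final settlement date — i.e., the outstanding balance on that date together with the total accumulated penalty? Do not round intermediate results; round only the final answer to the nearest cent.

Balance at month 3: €5,200.0000 × (1 + 0.009)^3 = €5,341.6674…
After €2,600.00 payment: €5,341.6674… − €2,600.00 = €2,741.6674…
Balance at month 9: €2,741.6674… × (1 + 0.009)^6 = €2,893.0888…
After €1,600.00 payment: €2,893.0888… − €1,600.00 = €1,293.0888…
Balance at month 11: €1,293.0888… × (1 + 0.009)^2 = €1,316.4691…
Penalty: 11 × 1.5% × €5,200.00 = €858.00
Final settlement = outstanding balance + penalty = €1,316.4691… + €858.00 = €2,174.47

€2,174.47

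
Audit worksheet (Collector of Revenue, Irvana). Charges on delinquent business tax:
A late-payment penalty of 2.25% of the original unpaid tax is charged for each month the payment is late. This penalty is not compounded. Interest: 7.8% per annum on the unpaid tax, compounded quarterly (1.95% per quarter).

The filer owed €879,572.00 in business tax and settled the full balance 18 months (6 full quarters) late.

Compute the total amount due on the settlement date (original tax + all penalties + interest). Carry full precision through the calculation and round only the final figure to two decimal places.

€1,343,857.80

Late-payment penalty: 18 × 2.25% × €879,572.00 = €356,226.66
Interest: €879,572.00 × ((1 + 0.0195)^6 − 1) = €879,572.00 × 0.1228542… = €108,059.1437…
Total = €879,572.00 + €356,226.6600 + €108,059.1437… = €1,343,857.80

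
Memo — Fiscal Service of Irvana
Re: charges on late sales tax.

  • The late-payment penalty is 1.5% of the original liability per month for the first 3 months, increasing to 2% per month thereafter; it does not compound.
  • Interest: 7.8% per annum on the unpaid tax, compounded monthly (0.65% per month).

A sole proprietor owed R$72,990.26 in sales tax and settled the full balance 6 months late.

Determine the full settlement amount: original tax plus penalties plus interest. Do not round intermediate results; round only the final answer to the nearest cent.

R$83,547.52

Penalty, months 1–3: 3 × 1.5% × R$72,990.26 = R$3,284.56…
Penalty, months 4–6: 3 × 2% × R$72,990.26 = R$4,379.42…
Interest: R$72,990.26 × ((1 + 0.0065)^6 − 1) = R$72,990.26 × 0.0396393… = R$2,893.2806…
Total = R$72,990.26 + R$7,663.9773 + R$2,893.2806… = R$83,547.52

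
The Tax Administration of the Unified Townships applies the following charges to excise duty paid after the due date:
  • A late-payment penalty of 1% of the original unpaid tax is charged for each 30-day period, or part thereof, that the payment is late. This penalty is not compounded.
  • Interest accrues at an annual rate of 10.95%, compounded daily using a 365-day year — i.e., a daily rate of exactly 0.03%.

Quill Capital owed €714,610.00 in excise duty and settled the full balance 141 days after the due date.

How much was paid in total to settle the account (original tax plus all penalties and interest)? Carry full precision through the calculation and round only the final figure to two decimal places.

Penalty periods: ⌈141/30⌉ = 5; penalty = 5 × 1% × €714,610.00 = €35,730.50
Interest: €714,610.00 × ((1 + 0.0003)^141 − 1) = €714,610.00 × 0.04320078… = €30,871.7067…
Total = €714,610.00 + €35,730.5000 + €30,871.7067… = €781,212.21

€781,212.21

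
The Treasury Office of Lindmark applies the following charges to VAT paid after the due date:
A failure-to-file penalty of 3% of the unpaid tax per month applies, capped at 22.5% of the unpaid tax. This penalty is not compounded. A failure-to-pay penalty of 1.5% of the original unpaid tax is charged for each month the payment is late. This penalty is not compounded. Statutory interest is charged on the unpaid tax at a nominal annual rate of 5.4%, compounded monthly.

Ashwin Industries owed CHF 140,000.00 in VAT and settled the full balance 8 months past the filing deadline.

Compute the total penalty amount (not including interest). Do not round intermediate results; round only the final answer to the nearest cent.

Failure-to-file: 8 × 3% × CHF 140,000.00 = CHF 33,600.00, capped at 22.5% × CHF 140,000.00 = CHF 31,500.00
Failure-to-pay penalty: 8 × 1.5% × CHF 140,000.00 = CHF 16,800.00
Total penalty = CHF 31,500.00 + CHF 16,800.00 = CHF 48,300.00

CHF 48,300.00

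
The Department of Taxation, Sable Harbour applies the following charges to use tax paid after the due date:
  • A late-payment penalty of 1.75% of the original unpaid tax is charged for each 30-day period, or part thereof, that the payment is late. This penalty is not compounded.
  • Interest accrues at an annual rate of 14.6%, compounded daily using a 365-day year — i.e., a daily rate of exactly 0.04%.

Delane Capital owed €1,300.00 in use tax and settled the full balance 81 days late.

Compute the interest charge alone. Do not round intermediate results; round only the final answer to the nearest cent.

Interest: €1,300.00 × ((1 + 0.0004)^81 − 1) = €1,300.00 × 0.03292390… = €42.8011…

€42.80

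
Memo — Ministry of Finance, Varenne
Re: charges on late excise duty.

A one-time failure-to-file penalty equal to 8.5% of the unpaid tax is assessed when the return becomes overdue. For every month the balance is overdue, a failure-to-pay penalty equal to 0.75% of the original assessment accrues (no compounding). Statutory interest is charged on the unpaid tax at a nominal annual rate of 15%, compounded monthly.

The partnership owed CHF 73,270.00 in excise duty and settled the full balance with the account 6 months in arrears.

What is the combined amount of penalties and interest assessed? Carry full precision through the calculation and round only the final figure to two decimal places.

CHF 15,194.97

Failure-to-file penalty: 8.5% × CHF 73,270.00 = CHF 6,227.95
Failure-to-pay penalty = 0.75% × CHF 73,270.00 × 6 mo = CHF 3,297.15
Interest (15%/yr ÷ 12 = 1.25%/month): CHF 73,270.00 × ((1 + 0.0125)^6 − 1) = CHF 5,669.8656…
Penalties + interest = CHF 9,525.1000 + CHF 5,669.8656… = CHF 15,194.97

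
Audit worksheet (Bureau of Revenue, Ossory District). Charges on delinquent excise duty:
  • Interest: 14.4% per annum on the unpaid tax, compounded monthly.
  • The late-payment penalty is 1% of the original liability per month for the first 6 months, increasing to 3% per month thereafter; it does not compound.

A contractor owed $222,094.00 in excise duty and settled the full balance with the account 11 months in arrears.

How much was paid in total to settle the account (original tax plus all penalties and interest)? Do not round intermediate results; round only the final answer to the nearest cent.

Penalty, months 1–6: 6 × 1% × $222,094.00 = $13,325.64
Penalty, months 7–11: 5 × 3% × $222,094.00 = $33,314.10
Interest (14.4%/yr ÷ 12 = 1.2%/month): $222,094.00 × ((1 + 0.012)^11 − 1) = $31,140.2615…
Total = $222,094.00 + $46,639.7400 + $31,140.2615… = $299,874.00

$299,874.00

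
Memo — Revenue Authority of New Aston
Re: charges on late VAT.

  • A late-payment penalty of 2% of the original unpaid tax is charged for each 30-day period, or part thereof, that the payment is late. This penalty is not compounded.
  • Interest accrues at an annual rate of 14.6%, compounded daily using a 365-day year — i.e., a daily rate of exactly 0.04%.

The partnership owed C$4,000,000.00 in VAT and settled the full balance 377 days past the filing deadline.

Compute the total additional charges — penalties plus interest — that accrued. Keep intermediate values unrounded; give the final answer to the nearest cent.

C$1,690,916.09

Penalty periods: ⌈377/30⌉ = 13; penalty = 13 × 2% × C$4,000,000.00 = C$1,040,000.00
Interest: C$4,000,000.00 × ((1 + 0.0004)^377 − 1) = C$4,000,000.00 × 0.16272902… = C$650,916.0917…
Penalties + interest = C$1,040,000.0000 + C$650,916.0917… = C$1,690,916.09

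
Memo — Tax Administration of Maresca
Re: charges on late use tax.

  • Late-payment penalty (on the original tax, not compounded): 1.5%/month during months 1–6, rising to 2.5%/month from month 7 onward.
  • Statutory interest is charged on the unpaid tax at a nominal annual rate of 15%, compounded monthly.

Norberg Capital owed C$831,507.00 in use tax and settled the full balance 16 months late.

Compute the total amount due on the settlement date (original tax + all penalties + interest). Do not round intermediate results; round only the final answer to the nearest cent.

C$1,297,059.08

Penalty, months 1–6: 6 × 1.5% × C$831,507.00 = C$74,835.63
Penalty, months 7–16: 10 × 2.5% × C$831,507.00 = C$207,876.75
Interest (15%/yr ÷ 12 = 1.25%/month): C$831,507.00 × ((1 + 0.0125)^16 − 1) = C$182,839.6981…
Total = C$831,507.00 + C$282,712.3800 + C$182,839.6981… = C$1,297,059.08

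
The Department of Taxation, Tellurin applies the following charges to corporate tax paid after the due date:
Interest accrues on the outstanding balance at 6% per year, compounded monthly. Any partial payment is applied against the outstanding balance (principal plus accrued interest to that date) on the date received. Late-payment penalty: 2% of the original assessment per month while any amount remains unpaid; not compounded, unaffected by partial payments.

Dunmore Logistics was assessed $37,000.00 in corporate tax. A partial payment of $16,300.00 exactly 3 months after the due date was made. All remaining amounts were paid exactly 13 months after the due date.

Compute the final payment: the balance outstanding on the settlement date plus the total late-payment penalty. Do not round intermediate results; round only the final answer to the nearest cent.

$31,964.91

Monthly rate = 6% ÷ 12 = 0.5%
Balance at month 3: $37,000.0000 × (1 + 0.005)^3 = $37,557.7796…
After $16,300.00 payment: $37,557.7796… − $16,300.00 = $21,257.7796…
Balance at month 13: $21,257.7796… × (1 + 0.005)^10 = $22,344.9053…
Penalty: 13 × 2% × $37,000.00 = $9,620.00
Final settlement = outstanding balance + penalty = $22,344.9053… + $9,620.00 = $31,964.91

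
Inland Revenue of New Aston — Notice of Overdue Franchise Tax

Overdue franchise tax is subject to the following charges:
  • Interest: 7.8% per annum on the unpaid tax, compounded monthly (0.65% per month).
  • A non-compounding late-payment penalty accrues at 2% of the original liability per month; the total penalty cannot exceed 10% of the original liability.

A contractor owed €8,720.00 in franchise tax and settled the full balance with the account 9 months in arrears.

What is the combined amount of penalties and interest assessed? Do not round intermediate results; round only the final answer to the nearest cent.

Penalty (uncapped): 9 × 2% × €8,720.00 = €1,569.60; cap = 10% × €8,720.00 = €872.00 → penalty = €872.00
Interest: €8,720.00 × ((1 + 0.0065)^9 − 1) = €8,720.00 × 0.0600443… = €523.5863…
Penalties + interest = €872.0000 + €523.5863… = €1,395.59

€1,395.59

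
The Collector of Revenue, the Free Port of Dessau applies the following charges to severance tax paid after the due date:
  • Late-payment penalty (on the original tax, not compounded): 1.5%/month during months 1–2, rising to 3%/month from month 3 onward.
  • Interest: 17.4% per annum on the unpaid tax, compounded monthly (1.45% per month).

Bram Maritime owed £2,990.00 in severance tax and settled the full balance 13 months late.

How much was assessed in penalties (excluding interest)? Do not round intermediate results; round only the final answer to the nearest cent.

Penalty, months 1–2: 2 × 1.5% × £2,990.00 = £89.70
Penalty, months 3–13: 11 × 3% × £2,990.00 = £986.70
Total penalty = £89.70 + £986.70 = £1,076.40

£1,076.40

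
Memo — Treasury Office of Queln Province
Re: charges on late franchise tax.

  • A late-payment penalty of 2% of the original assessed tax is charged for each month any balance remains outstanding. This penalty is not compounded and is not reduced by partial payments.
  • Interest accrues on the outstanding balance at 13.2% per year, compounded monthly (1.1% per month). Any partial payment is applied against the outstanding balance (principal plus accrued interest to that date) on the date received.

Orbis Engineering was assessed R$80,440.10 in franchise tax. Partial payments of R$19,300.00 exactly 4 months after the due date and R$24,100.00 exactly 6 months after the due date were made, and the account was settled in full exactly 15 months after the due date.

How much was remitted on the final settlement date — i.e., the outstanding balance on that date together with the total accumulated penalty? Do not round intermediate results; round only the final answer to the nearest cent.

R$70,555.41

Balance at month 4: R$80,440.1000 × (1 + 0.011)^4 = R$84,038.2934…
After R$19,300.00 payment: R$84,038.2934… − R$19,300.00 = R$64,738.2934…
Balance at month 6: R$64,738.2934… × (1 + 0.011)^2 = R$66,170.3691…
After R$24,100.00 payment: R$66,170.3691… − R$24,100.00 = R$42,070.3691…
Balance at month 15: R$42,070.3691… × (1 + 0.011)^9 = R$46,423.3763…
Penalty: 15 × 2% × R$80,440.10 = R$24,132.03
Final settlement = outstanding balance + penalty = R$46,423.3763… + R$24,132.03 = R$70,555.41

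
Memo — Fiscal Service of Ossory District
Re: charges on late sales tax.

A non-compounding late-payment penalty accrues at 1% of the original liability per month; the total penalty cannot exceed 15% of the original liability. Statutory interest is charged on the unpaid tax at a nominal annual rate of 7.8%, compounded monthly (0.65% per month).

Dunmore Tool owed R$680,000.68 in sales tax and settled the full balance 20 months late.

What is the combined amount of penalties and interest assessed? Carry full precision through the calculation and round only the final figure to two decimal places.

Penalty (uncapped): 20 × 1% × R$680,000.68 = R$136,000.14…; cap = 15% × R$680,000.68 = R$102,000.10… → penalty = R$102,000.10…
Interest: R$680,000.68 × ((1 + 0.0065)^20 − 1) = R$680,000.68 × 0.1383494… = R$94,077.6888…
Penalties + interest = R$102,000.1020 + R$94,077.6888… = R$196,077.79

R$196,077.79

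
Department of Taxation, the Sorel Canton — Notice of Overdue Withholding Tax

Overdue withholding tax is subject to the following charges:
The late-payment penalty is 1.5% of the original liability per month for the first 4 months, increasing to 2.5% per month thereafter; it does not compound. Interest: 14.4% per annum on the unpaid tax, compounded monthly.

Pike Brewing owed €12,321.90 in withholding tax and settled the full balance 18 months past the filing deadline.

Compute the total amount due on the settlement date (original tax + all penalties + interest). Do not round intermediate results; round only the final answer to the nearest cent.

€20,325.07

Penalty, months 1–4: 4 × 1.5% × €12,321.90 = €739.31…
Penalty, months 5–18: 14 × 2.5% × €12,321.90 = €4,312.67…
Interest (14.4%/yr ÷ 12 = 1.2%/month): €12,321.90 × ((1 + 0.012)^18 − 1) = €2,951.1898…
Total = €12,321.90 + €5,051.9790 + €2,951.1898… = €20,325.07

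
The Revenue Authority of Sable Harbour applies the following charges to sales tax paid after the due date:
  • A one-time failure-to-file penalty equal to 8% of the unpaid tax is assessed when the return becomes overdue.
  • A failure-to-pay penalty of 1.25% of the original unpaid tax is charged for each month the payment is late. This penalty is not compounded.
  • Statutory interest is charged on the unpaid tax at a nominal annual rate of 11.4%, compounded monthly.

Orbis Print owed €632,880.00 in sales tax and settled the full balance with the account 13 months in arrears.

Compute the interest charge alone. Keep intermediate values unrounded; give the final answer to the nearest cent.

Interest (11.4%/yr ÷ 12 = 0.95%/month): €632,880.00 × ((1 + 0.0095)^13 − 1) = €82,774.7763…

€82,774.78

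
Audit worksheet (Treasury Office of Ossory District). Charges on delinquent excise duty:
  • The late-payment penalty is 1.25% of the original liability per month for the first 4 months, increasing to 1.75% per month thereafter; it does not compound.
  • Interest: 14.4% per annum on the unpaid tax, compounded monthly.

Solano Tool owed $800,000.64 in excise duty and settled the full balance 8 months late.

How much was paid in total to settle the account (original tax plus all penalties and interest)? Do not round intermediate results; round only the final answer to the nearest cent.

$976,104.97

Penalty, months 1–4: 4 × 1.25% × $800,000.64 = $40,000.03…
Penalty, months 5–8: 4 × 1.75% × $800,000.64 = $56,000.04…
Interest (14.4%/yr ÷ 12 = 1.2%/month): $800,000.64 × ((1 + 0.012)^8 − 1) = $80,104.2509…
Total = $800,000.64 + $96,000.0768 + $80,104.2509… = $976,104.97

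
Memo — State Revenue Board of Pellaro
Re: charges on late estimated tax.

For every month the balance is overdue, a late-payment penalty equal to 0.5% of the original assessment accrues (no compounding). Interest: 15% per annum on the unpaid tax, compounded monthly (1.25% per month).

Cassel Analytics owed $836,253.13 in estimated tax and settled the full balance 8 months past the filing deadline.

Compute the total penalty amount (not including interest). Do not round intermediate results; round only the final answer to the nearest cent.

$33,450.13

Late-payment penalty = 0.5% × $836,253.13 × 8 mo = $33,450.13…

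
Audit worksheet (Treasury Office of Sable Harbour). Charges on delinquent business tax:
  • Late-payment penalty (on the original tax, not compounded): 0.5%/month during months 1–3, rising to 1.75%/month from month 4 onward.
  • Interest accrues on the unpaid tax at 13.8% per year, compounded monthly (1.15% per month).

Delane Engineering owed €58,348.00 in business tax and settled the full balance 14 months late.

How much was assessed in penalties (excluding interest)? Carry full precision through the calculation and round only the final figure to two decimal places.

Penalty, months 1–3: 3 × 0.5% × €58,348.00 = €875.22
Penalty, months 4–14: 11 × 1.75% × €58,348.00 = €11,231.99
Total penalty = €875.22 + €11,231.99 = €12,107.21

€12,107.21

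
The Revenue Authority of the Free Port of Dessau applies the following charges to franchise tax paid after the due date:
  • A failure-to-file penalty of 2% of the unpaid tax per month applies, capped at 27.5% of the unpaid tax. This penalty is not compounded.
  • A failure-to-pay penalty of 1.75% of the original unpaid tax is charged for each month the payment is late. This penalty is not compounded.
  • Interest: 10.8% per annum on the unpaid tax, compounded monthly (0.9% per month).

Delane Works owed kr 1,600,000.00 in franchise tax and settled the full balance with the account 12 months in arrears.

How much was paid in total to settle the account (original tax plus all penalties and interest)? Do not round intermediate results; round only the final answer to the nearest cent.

Failure-to-file: 12 × 2% × kr 1,600,000.00 = kr 384,000.00 (under the 27.5% cap)
Failure-to-pay penalty: 12 × 1.75% × kr 1,600,000.00 = kr 336,000.00
Interest: kr 1,600,000.00 × ((1 + 0.009)^12 − 1) = kr 1,600,000.00 × 0.1135097… = kr 181,615.4799…
Total = kr 1,600,000.00 + kr 720,000.0000 + kr 181,615.4799… = kr 2,501,615.48

kr 2,501,615.48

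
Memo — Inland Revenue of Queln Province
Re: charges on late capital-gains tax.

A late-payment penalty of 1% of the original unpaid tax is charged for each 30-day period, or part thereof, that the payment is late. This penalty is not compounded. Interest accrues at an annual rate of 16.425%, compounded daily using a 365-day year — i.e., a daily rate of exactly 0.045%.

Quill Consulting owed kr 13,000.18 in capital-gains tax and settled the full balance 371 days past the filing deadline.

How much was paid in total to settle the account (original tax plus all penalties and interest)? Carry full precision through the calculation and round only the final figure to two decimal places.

kr 17,051.70

Penalty periods: ⌈371/30⌉ = 13; penalty = 13 × 1% × kr 13,000.18 = kr 1,690.02…
Interest: kr 13,000.18 × ((1 + 0.00045)^371 − 1) = kr 13,000.18 × 0.18165080… = kr 2,361.4932…
Total = kr 13,000.18 + kr 1,690.0234 + kr 2,361.4932… = kr 17,051.70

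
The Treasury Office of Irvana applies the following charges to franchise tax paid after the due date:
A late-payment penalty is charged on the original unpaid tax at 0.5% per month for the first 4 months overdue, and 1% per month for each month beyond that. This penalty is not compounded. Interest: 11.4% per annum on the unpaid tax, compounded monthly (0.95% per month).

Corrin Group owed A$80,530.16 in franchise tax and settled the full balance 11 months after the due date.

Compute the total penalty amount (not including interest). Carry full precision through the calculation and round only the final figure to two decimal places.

Penalty, months 1–4: 4 × 0.5% × A$80,530.16 = A$1,610.60…
Penalty, months 5–11: 7 × 1% × A$80,530.16 = A$5,637.11…
Total penalty = A$1,610.60… + A$5,637.11… = A$7,247.71

A$7,247.71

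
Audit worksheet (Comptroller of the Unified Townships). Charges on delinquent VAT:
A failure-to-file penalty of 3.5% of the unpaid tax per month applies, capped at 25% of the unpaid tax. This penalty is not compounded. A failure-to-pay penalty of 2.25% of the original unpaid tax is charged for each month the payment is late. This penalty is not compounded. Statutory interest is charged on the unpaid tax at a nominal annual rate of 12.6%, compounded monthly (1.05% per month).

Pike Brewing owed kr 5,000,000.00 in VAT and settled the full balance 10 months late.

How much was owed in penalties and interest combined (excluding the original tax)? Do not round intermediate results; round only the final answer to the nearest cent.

Failure-to-file: 10 × 3.5% × kr 5,000,000.00 = kr 1,750,000.00, capped at 25% × kr 5,000,000.00 = kr 1,250,000.00
Failure-to-pay penalty: 10 × 2.25% × kr 5,000,000.00 = kr 1,125,000.00
Interest: kr 5,000,000.00 × ((1 + 0.0105)^10 − 1) = kr 5,000,000.00 × 0.1101028… = kr 550,513.7500…
Penalties + interest = kr 2,375,000.0000 + kr 550,513.7500… = kr 2,925,513.75

kr 2,925,513.75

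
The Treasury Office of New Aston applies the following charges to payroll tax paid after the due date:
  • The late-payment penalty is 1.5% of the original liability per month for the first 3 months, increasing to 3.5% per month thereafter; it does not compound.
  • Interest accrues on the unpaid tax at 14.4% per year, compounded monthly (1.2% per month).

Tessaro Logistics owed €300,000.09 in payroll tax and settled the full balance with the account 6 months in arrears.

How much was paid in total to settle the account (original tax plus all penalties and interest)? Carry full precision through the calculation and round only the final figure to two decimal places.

Penalty, months 1–3: 3 × 1.5% × €300,000.09 = €13,500.00…
Penalty, months 4–6: 3 × 3.5% × €300,000.09 = €31,500.01…
Interest: €300,000.09 × ((1 + 0.012)^6 − 1) = €300,000.09 × 0.0741949… = €22,258.4684…
Total = €300,000.09 + €45,000.0135 + €22,258.4684… = €367,258.57

€367,258.57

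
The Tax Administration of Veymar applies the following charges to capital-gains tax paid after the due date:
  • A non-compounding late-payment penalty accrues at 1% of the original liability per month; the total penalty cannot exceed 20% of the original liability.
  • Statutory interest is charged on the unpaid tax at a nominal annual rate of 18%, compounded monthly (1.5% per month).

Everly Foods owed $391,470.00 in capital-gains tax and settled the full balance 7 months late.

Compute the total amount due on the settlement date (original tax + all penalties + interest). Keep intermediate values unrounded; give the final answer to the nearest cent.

Penalty: 7 × 1% × $391,470.00 = $27,402.90 (below the 20% cap of $78,294.00)
Interest: $391,470.00 × ((1 + 0.015)^7 − 1) = $391,470.00 × 0.1098449… = $43,000.9881…
Total = $391,470.00 + $27,402.9000 + $43,000.9881… = $461,873.89

$461,873.89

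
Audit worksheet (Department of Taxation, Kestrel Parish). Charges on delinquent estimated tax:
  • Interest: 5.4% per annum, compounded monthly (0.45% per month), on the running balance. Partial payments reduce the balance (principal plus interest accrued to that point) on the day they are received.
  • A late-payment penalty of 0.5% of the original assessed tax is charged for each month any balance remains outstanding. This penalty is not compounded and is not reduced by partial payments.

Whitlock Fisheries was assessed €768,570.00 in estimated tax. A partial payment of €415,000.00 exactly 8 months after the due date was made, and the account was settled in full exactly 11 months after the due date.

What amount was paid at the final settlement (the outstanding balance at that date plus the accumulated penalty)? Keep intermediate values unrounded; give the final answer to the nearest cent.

€429,125.47

Balance at month 8: €768,570.0000 × (1 + 0.0045)^8 = €796,678.2433…
After €415,000.00 payment: €796,678.2433… − €415,000.00 = €381,678.2433…
Balance at month 11: €381,678.2433… × (1 + 0.0045)^3 = €386,854.1214…
Penalty: 11 × 0.5% × €768,570.00 = €42,271.35
Final settlement = outstanding balance + penalty = €386,854.1214… + €42,271.35 = €429,125.47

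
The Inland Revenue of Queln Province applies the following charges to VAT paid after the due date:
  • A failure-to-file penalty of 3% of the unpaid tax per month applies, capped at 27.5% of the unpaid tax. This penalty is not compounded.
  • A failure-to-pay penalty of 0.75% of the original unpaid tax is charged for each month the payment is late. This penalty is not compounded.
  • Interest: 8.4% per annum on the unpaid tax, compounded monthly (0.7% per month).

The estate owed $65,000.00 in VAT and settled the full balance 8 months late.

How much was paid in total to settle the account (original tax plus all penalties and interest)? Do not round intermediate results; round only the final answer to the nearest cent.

$88,230.44

Failure-to-file: 8 × 3% × $65,000.00 = $15,600.00 (under the 27.5% cap)
Failure-to-pay penalty = 0.75% × $65,000.00 × 8 mo = $3,900.00
Interest: $65,000.00 × ((1 + 0.007)^8 − 1) = $65,000.00 × 0.0573914… = $3,730.4395…
Total = $65,000.00 + $19,500.0000 + $3,730.4395… = $88,230.44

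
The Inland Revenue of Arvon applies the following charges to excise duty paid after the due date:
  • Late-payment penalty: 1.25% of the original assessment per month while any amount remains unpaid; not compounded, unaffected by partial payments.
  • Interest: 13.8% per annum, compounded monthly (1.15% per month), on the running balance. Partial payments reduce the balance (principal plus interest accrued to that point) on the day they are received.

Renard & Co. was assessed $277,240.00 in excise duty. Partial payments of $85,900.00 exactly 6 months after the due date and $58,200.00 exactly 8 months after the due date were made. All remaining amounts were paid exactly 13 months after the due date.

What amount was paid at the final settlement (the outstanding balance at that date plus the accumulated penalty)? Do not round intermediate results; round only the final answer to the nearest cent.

$212,040.38

Balance at month 6: $277,240.0000 × (1 + 0.0115)^6 = $296,928.0409…
After $85,900.00 payment: $296,928.0409… − $85,900.00 = $211,028.0409…
Balance at month 8: $211,028.0409… × (1 + 0.0115)^2 = $215,909.5943…
After $58,200.00 payment: $215,909.5943… − $58,200.00 = $157,709.5943…
Balance at month 13: $157,709.5943… × (1 + 0.0115)^5 = $166,988.8793…
Penalty: 13 × 1.25% × $277,240.00 = $45,051.50
Final settlement = outstanding balance + penalty = $166,988.8793… + $45,051.50 = $212,040.38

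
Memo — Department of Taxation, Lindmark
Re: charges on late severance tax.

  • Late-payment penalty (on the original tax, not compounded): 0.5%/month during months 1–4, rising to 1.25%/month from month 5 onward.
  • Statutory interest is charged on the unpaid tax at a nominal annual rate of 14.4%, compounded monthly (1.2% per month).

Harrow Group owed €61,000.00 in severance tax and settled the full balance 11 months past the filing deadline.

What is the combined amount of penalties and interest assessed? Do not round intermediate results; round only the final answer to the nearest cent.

Penalty, months 1–4: 4 × 0.5% × €61,000.00 = €1,220.00
Penalty, months 5–11: 7 × 1.25% × €61,000.00 = €5,337.50
Interest: €61,000.00 × ((1 + 0.012)^11 − 1) = €61,000.00 × 0.1402121… = €8,552.9368…
Penalties + interest = €6,557.5000 + €8,552.9368… = €15,110.44

€15,110.44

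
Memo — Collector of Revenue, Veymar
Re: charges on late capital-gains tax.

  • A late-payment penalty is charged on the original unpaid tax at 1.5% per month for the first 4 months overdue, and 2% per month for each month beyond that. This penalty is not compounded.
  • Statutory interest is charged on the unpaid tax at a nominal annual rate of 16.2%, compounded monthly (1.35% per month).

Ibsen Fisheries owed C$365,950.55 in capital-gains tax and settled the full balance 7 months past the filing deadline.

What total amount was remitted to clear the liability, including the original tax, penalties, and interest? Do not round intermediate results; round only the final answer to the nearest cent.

C$445,879.47

Penalty, months 1–4: 4 × 1.5% × C$365,950.55 = C$21,957.03…
Penalty, months 5–7: 3 × 2% × C$365,950.55 = C$21,957.03…
Interest: C$365,950.55 × ((1 + 0.0135)^7 − 1) = C$365,950.55 × 0.0984145… = C$36,014.8533…
Total = C$365,950.55 + C$43,914.0660 + C$36,014.8533… = C$445,879.47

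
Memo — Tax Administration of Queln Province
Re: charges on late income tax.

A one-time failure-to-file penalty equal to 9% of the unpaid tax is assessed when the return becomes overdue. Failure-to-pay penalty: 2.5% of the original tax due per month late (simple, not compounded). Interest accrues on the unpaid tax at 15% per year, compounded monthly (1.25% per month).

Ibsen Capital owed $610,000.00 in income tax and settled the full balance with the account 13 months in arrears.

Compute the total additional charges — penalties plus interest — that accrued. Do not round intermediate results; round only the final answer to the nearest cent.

$360,061.01

Failure-to-file penalty: 9% × $610,000.00 = $54,900.00
Failure-to-pay penalty: 13 × 2.5% × $610,000.00 = $198,250.00
Interest: $610,000.00 × ((1 + 0.0125)^13 − 1) = $610,000.00 × 0.1752639… = $106,911.0090…
Penalties + interest = $253,150.0000 + $106,911.0090… = $360,061.01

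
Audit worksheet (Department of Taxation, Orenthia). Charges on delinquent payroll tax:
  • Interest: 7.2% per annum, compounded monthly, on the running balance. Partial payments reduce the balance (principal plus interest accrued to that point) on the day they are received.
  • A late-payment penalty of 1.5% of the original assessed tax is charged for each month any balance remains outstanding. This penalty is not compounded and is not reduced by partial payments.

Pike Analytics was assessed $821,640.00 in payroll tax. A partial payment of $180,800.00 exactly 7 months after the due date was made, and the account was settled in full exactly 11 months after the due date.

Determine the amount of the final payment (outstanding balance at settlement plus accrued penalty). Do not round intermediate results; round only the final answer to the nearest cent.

Monthly rate = 7.2% ÷ 12 = 0.6%
Balance at month 7: $821,640.0000 × (1 + 0.006)^7 = $856,776.2888…
After $180,800.00 payment: $856,776.2888… − $180,800.00 = $675,976.2888…
Balance at month 11: $675,976.2888… × (1 + 0.006)^4 = $692,346.3156…
Penalty: 11 × 1.5% × $821,640.00 = $135,570.60
Final settlement = outstanding balance + penalty = $692,346.3156… + $135,570.60 = $827,916.92

$827,916.92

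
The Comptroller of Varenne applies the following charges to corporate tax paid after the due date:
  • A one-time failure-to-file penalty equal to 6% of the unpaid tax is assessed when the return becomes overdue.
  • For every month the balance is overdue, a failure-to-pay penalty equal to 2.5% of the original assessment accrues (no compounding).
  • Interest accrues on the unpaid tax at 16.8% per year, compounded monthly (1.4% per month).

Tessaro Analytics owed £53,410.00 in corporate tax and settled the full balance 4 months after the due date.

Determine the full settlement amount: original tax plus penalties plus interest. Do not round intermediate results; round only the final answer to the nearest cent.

Failure-to-file penalty: 6% × £53,410.00 = £3,204.60
Failure-to-pay penalty: 4 × 2.5% × £53,410.00 = £5,341.00
Interest: £53,410.00 × ((1 + 0.014)^4 − 1) = £53,410.00 × 0.0571870… = £3,054.3584…
Total = £53,410.00 + £8,545.6000 + £3,054.3584… = £65,009.96

£65,009.96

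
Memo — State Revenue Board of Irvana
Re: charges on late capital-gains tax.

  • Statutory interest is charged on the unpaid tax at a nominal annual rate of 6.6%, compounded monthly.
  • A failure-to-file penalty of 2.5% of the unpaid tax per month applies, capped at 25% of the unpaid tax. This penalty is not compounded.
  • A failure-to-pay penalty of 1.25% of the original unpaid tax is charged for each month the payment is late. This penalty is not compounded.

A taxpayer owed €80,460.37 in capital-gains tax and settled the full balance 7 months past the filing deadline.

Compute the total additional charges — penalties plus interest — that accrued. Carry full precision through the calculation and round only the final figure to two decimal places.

€24,270.15

Failure-to-file: 7 × 2.5% × €80,460.37 = €14,080.56… (under the 25% cap)
Failure-to-pay penalty = 1.25% × €80,460.37 × 7 mo = €7,040.28…
Interest (6.6%/yr ÷ 12 = 0.55%/month): €80,460.37 × ((1 + 0.0055)^7 − 1) = €3,149.3078…
Penalties + interest = €21,120.8471… + €3,149.3078… = €24,270.15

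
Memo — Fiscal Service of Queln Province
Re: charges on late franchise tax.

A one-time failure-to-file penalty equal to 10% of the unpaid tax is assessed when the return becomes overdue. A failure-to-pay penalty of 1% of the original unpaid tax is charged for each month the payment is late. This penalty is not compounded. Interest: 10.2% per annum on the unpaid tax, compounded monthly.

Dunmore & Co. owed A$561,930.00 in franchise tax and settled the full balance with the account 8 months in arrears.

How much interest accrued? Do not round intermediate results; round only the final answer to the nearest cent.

A$39,367.56

Interest (10.2%/yr ÷ 12 = 0.85%/month): A$561,930.00 × ((1 + 0.0085)^8 − 1) = A$39,367.5565…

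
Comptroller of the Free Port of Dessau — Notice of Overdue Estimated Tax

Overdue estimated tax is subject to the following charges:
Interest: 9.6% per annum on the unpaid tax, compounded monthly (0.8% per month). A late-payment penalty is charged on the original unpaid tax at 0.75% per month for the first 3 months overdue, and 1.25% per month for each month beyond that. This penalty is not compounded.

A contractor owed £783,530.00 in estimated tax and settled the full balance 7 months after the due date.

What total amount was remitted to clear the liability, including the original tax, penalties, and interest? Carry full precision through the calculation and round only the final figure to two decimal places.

£885,280.82

Penalty, months 1–3: 3 × 0.75% × £783,530.00 = £17,629.43…
Penalty, months 4–7: 4 × 1.25% × £783,530.00 = £39,176.50
Interest: £783,530.00 × ((1 + 0.008)^7 − 1) = £783,530.00 × 0.0573621… = £44,944.8980…
Total = £783,530.00 + £56,805.9250 + £44,944.8980… = £885,280.82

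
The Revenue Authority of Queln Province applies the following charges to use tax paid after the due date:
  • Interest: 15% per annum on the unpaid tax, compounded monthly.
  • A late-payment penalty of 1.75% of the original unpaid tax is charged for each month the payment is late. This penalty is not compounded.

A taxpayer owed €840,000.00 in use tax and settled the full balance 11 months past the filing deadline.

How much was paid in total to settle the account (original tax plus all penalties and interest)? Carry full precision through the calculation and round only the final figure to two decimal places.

€1,124,696.34

Late-payment penalty = 1.75% × €840,000.00 × 11 mo = €161,700.00
Interest (15%/yr ÷ 12 = 1.25%/month): €840,000.00 × ((1 + 0.0125)^11 − 1) = €122,996.3406…
Total = €840,000.00 + €161,700.0000 + €122,996.3406… = €1,124,696.34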